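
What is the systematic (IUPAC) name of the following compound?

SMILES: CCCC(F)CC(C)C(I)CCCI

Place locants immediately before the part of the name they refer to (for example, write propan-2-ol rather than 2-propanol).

The longest continuous carbon chain has 10 atoms, so the parent hydride is decane.
Choose the numbering such that the substituent locant set {1,4,5,7} is lower than {4,6,7,10} at the first point of difference.
With this numbering: a fluoro group at C-7; iodo groups at C-1 and C-4; a methyl group at C-5.
Prefixes are listed alphabetically: fluoro, iodo, methyl.
Putting it together: 7-fluoro-1,4-diiodo-5-methyldecane.

7-fluoro-1,4-diiodo-5-methyldecane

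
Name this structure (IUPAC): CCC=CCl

1-chlorobut-1-ene

The longest chain bearing the multiple bond is 4 carbons long (butane).
A C=C double bond in the chain gives the infix -ene-.
The numbering direction is chosen so that numbering from this end puts the double bond at C-1 rather than C-3.
That gives the double bond between C-1 and C-2; a chloro group at C-1.
The name is 1-chlorobut-1-ene.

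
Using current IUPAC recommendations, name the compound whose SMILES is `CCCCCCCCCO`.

nonan-1-ol

The longest carbon chain that includes the –OH group has 9 carbons, so the parent hydride is nonane.
The highest-priority functional group is an alcohol (–OH), so the name ends in -ol.
Choose the numbering such that numbering from this end puts the hydroxyl group at C-1 rather than C-9.
This places the hydroxyl at C-1.
The name is nonan-1-ol.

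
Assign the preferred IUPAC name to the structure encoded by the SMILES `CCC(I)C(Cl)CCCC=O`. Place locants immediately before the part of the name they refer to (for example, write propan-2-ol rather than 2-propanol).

5-chloro-6-iodooctanal

The longest carbon chain that includes the –CHO group has 8 carbons, so the parent hydride is octane.
The highest-priority functional group is an aldehyde (terminal –CHO), so the name ends in -al.
Choose the numbering such that the aldehyde carbon is C-1 by definition.
This places a chloro group at C-5; an iodo group at C-6.
Prefixes are listed alphabetically: chloro, iodo.
Putting it together: 5-chloro-6-iodooctanal.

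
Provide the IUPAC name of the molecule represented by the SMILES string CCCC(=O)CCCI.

Counting along the main chain through the carbonyl gives 7 carbons: the parent is heptane.
The highest-priority functional group is a ketone (C=O on an internal carbon), so the name ends in -one.
Number the chain so that the substituent locant set {1} is lower than {7} at the first point of difference.
With this numbering: the carbonyl at C-4; an iodo group at C-1.
Putting it together: 1-iodoheptan-4-one.

1-iodoheptan-4-one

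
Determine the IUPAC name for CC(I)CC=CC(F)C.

The longest carbon chain that includes the multiple bond has 7 carbons, so the parent hydride is heptane.
The chain contains a C=C double bond, so the unsaturation ending is -ene.
The numbering direction is chosen so that numbering from this end puts the double bond at C-3 rather than C-4.
With this numbering: the double bond between C-3 and C-4; a fluoro group at C-2; an iodo group at C-6.
Substituent prefixes are cited in alphabetical order (multiplying prefixes like di-/tri- are ignored for ordering).
Assembling the pieces gives 2-fluoro-6-iodohept-3-ene.

2-fluoro-6-iodohept-3-ene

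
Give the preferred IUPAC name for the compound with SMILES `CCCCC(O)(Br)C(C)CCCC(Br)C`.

Counting along the main chain through the –OH group gives 11 carbons: the parent is undecane.
An alcohol (–OH) is the principal characteristic group, giving the suffix -ol.
Choose the numbering such that numbering from this end puts the hydroxyl group at C-5 rather than C-7.
With this numbering: the hydroxyl at C-5; bromo groups at C-5 and C-10; a methyl group at C-6.
Substituent prefixes are cited in alphabetical order (multiplying prefixes like di-/tri- are ignored for ordering).
The name is 5,10-dibromo-6-methylundecan-5-ol.

5,10-dibromo-6-methylundecan-5-ol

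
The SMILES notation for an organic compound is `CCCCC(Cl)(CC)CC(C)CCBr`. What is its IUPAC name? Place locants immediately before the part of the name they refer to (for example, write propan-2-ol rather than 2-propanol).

The parent chain contains 9 carbons (nonane).
The numbering direction is chosen so that the substituent locant set {1,3,5,5} is lower than {5,5,7,9} at the first point of difference.
This places a bromo group at C-1; a chloro group at C-5; an ethyl group at C-5; a methyl group at C-3.
Prefixes are listed alphabetically: bromo, chloro, ethyl, methyl.
Assembling the pieces gives 1-bromo-5-chloro-5-ethyl-3-methylnonane.

1-bromo-5-chloro-5-ethyl-3-methylnonane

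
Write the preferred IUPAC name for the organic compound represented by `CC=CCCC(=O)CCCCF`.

1-fluorodec-8-en-5-one

The longest chain bearing the carbonyl and the multiple bond is 10 carbons long (decane).
The highest-priority functional group is a ketone (C=O on an internal carbon), so the name ends in -one.
A C=C double bond in the chain gives the infix -ene-.
The numbering direction is chosen so that numbering from this end puts the carbonyl group at C-5 rather than C-6.
With this numbering: the carbonyl at C-5; the double bond between C-8 and C-9; a fluoro group at C-1.
Putting it together: 1-fluorodec-8-en-5-one.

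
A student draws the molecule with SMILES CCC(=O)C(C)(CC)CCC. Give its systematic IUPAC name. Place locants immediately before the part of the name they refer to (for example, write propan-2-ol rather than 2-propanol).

4-ethyl-4-methylheptan-3-one

The longest carbon chain that includes the carbonyl has 7 carbons, so the parent hydride is heptane.
A ketone (C=O on an internal carbon) is the principal characteristic group, giving the suffix -one.
Choose the numbering such that numbering from this end puts the carbonyl group at C-3 rather than C-5.
This places the carbonyl at C-3; an ethyl group at C-4; a methyl group at C-4.
Substituent prefixes are cited in alphabetical order (multiplying prefixes like di-/tri- are ignored for ordering).
Putting it together: 4-ethyl-4-methylheptan-3-one.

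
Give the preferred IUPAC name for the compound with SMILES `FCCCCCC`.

The longest carbon chain is 6 atoms: the parent is hexane.
The numbering direction is chosen so that the substituent locant set {1} is lower than {6} at the first point of difference.
With this numbering: a fluoro group at C-1.
Putting it together: 1-fluorohexane.

1-fluorohexane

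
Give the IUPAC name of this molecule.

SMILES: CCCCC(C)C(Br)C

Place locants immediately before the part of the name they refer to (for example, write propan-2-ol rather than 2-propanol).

The parent chain contains 7 carbons (heptane).
Choose the numbering such that the substituent locant set {2,3} is lower than {5,6} at the first point of difference.
This places a bromo group at C-2; a methyl group at C-3.
The substituents are ordered alphabetically, ignoring any di-/tri- multipliers.
The name is 2-bromo-3-methylheptane.

2-bromo-3-methylheptane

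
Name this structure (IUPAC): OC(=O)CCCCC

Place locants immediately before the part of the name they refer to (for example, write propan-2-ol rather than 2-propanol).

hexanoic acid

Counting along the main chain through the –COOH group gives 6 carbons: the parent is hexane.
The highest-priority functional group is a carboxylic acid (terminal –COOH), so the name ends in -oic acid.
Choose the numbering such that the carboxylic acid carbon is C-1 by definition.
The name is hexanoic acid.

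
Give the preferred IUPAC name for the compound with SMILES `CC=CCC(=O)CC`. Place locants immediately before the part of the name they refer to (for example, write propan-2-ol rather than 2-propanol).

The longest chain bearing the carbonyl and the multiple bond is 7 carbons long (heptane).
The principal characteristic group is a ketone (C=O on an internal carbon), named with the suffix -one.
A C=C double bond in the chain gives the infix -ene-.
Choose the numbering such that numbering from this end puts the carbonyl group at C-3 rather than C-5.
This places the carbonyl at C-3; the double bond between C-5 and C-6.
Putting it together: hept-5-en-3-one.

hept-5-en-3-one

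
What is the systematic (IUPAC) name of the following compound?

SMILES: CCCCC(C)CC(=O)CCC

The longest chain bearing the carbonyl is 10 carbons long (decane).
A ketone (C=O on an internal carbon) is the principal characteristic group, giving the suffix -one.
Choose the numbering such that numbering from this end puts the carbonyl group at C-4 rather than C-7.
That gives the carbonyl at C-4; a methyl group at C-6.
Assembling the pieces gives 6-methyldecan-4-one.

6-methyldecan-4-one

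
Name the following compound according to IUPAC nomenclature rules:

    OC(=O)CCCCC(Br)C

The longest carbon chain that includes the –COOH group has 7 carbons, so the parent hydride is heptane.
The highest-priority functional group is a carboxylic acid (terminal –COOH), so the name ends in -oic acid.
The numbering direction is chosen so that the carboxylic acid carbon is C-1 by definition.
With this numbering: a bromo group at C-6.
Assembling the pieces gives 6-bromoheptanoic acid.

6-bromoheptanoic acid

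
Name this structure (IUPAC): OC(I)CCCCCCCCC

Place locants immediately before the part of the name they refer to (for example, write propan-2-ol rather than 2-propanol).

The longest chain bearing the –OH group is 10 carbons long (decane).
The principal characteristic group is an alcohol (–OH), named with the suffix -ol.
The numbering direction is chosen so that numbering from this end puts the hydroxyl group at C-1 rather than C-10.
That gives the hydroxyl at C-1; an iodo group at C-1.
The name is 1-iododecan-1-ol.

1-iododecan-1-ol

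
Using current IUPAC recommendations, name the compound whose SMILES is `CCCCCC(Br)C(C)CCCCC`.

The parent chain contains 12 carbons (dodecane).
Choose the numbering such that the locant sets are identical either way, so the alphabetically earlier bromo substituent takes the lower locant (6 rather than 7).
This places a bromo group at C-6; a methyl group at C-7.
Substituent prefixes are cited in alphabetical order (multiplying prefixes like di-/tri- are ignored for ordering).
Putting it together: 6-bromo-7-methyldodecane.

6-bromo-7-methyldodecane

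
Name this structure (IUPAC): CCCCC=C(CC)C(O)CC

4-ethylnon-4-en-3-ol

The longest carbon chain that includes the –OH group and the multiple bond has 9 carbons, so the parent hydride is nonane.
The highest-priority functional group is an alcohol (–OH), so the name ends in -ol.
A C=C double bond in the chain gives the infix -ene-.
Choose the numbering such that numbering from this end puts the hydroxyl group at C-3 rather than C-7.
With this numbering: the hydroxyl at C-3; the double bond between C-4 and C-5; an ethyl group at C-4.
Assembling the pieces gives 4-ethylnon-4-en-3-ol.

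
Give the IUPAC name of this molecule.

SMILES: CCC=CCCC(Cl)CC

The longest chain bearing the multiple bond is 9 carbons long (nonane).
A C=C double bond in the chain gives the infix -ene-.
Number the chain so that numbering from this end puts the double bond at C-3 rather than C-6.
This places the double bond between C-3 and C-4; a chloro group at C-7.
The name is 7-chloronon-3-ene.

7-chloronon-3-ene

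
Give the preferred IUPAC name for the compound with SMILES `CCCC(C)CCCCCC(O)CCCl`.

The longest carbon chain that includes the –OH group has 12 carbons, so the parent hydride is dodecane.
The highest-priority functional group is an alcohol (–OH), so the name ends in -ol.
Number the chain so that numbering from this end puts the hydroxyl group at C-3 rather than C-10.
This places the hydroxyl at C-3; a chloro group at C-1; a methyl group at C-9.
Substituent prefixes are cited in alphabetical order (multiplying prefixes like di-/tri- are ignored for ordering).
Assembling the pieces gives 1-chloro-9-methyldodecan-3-ol.

1-chloro-9-methyldodecan-3-ol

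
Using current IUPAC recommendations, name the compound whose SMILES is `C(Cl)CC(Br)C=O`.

2-bromo-4-chlorobutanal

Counting along the main chain through the –CHO group gives 4 carbons: the parent is butane.
The principal characteristic group is an aldehyde (terminal –CHO), named with the suffix -al.
Choose the numbering such that the aldehyde carbon is C-1 by definition.
This places a bromo group at C-2; a chloro group at C-4.
Substituent prefixes are cited in alphabetical order (multiplying prefixes like di-/tri- are ignored for ordering).
Assembling the pieces gives 2-bromo-4-chlorobutanal.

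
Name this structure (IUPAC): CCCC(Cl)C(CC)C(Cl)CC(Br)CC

The longest carbon chain is 10 atoms: the parent is decane.
The numbering direction is chosen so that the substituent locant set {3,5,6,7} is lower than {4,5,6,8} at the first point of difference.
That gives a bromo group at C-3; chloro groups at C-5 and C-7; an ethyl group at C-6.
Prefixes are listed alphabetically: bromo, chloro, ethyl.
Assembling the pieces gives 3-bromo-5,7-dichloro-6-ethyldecane.

3-bromo-5,7-dichloro-6-ethyldecane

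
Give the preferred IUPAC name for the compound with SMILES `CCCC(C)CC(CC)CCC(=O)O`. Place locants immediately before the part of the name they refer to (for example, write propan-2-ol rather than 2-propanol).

The longest carbon chain that includes the –COOH group has 9 carbons, so the parent hydride is nonane.
A carboxylic acid (terminal –COOH) is the principal characteristic group, giving the suffix -oic acid.
Choose the numbering such that the carboxylic acid carbon is C-1 by definition.
That gives an ethyl group at C-4; a methyl group at C-6.
The substituents are ordered alphabetically, ignoring any di-/tri- multipliers.
Putting it together: 4-ethyl-6-methylnonanoic acid.

4-ethyl-6-methylnonanoic acid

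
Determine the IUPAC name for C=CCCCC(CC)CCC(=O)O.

The longest chain bearing the –COOH group and the multiple bond is 9 carbons long (nonane).
The highest-priority functional group is a carboxylic acid (terminal –COOH), so the name ends in -oic acid.
A C=C double bond in the chain gives the infix -ene-.
Number the chain so that the carboxylic acid carbon is C-1 by definition.
That gives the double bond between C-8 and C-9; an ethyl group at C-4.
Putting it together: 4-ethylnon-8-enoic acid.

4-ethylnon-8-enoic acid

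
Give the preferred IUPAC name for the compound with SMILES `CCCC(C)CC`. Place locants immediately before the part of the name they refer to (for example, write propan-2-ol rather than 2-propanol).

3-methylhexane

The longest continuous carbon chain has 6 atoms, so the parent hydride is hexane.
Choose the numbering such that the substituent locant set {3} is lower than {4} at the first point of difference.
With this numbering: a methyl group at C-3.
Putting it together: 3-methylhexane.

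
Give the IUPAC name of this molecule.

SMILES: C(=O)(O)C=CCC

Counting along the main chain through the –COOH group and the multiple bond gives 5 carbons: the parent is pentane.
The principal characteristic group is a carboxylic acid (terminal –COOH), named with the suffix -oic acid.
There is one C=C double bond, indicated by the ending -ene.
Number the chain so that the carboxylic acid carbon is C-1 by definition.
That gives the double bond between C-2 and C-3.
The name is pent-2-enoic acid.

pent-2-enoic acid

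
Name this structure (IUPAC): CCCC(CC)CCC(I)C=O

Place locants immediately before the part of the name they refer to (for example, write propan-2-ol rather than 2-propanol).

5-ethyl-2-iodooctanal

Counting along the main chain through the –CHO group gives 8 carbons: the parent is octane.
An aldehyde (terminal –CHO) is the principal characteristic group, giving the suffix -al.
Choose the numbering such that the aldehyde carbon is C-1 by definition.
This places an ethyl group at C-5; an iodo group at C-2.
The substituents are ordered alphabetically, ignoring any di-/tri- multipliers.
The name is 5-ethyl-2-iodooctanal.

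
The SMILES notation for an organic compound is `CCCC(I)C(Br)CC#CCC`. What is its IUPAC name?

The longest chain bearing the multiple bond is 10 carbons long (decane).
A C≡C triple bond in the chain gives the infix -yne-.
Number the chain so that numbering from this end puts the triple bond at C-3 rather than C-7.
That gives the triple bond between C-3 and C-4; a bromo group at C-6; an iodo group at C-7.
Substituent prefixes are cited in alphabetical order (multiplying prefixes like di-/tri- are ignored for ordering).
Assembling the pieces gives 6-bromo-7-iododec-3-yne.

6-bromo-7-iododec-3-yne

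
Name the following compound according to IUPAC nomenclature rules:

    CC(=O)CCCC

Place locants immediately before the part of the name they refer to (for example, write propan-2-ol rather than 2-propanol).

The longest chain bearing the carbonyl is 6 carbons long (hexane).
The highest-priority functional group is a ketone (C=O on an internal carbon), so the name ends in -one.
Choose the numbering such that numbering from this end puts the carbonyl group at C-2 rather than C-5.
That gives the carbonyl at C-2.
Assembling the pieces gives hexan-2-one.

hexan-2-one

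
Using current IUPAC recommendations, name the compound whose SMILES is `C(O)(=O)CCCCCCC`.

octanoic acid

Counting along the main chain through the –COOH group gives 8 carbons: the parent is octane.
The highest-priority functional group is a carboxylic acid (terminal –COOH), so the name ends in -oic acid.
Choose the numbering such that the carboxylic acid carbon is C-1 by definition.
Putting it together: octanoic acid.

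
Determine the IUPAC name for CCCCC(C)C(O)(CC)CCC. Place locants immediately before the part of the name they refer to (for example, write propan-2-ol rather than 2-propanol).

Counting along the main chain through the –OH group gives 9 carbons: the parent is nonane.
An alcohol (–OH) is the principal characteristic group, giving the suffix -ol.
Choose the numbering such that numbering from this end puts the hydroxyl group at C-4 rather than C-6.
This places the hydroxyl at C-4; an ethyl group at C-4; a methyl group at C-5.
Prefixes are listed alphabetically: ethyl, methyl.
Putting it together: 4-ethyl-5-methylnonan-4-ol.

4-ethyl-5-methylnonan-4-ol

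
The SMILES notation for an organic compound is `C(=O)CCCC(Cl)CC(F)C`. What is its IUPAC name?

5-chloro-7-fluorooctanal

Counting along the main chain through the –CHO group gives 8 carbons: the parent is octane.
The principal characteristic group is an aldehyde (terminal –CHO), named with the suffix -al.
Choose the numbering such that the aldehyde carbon is C-1 by definition.
With this numbering: a chloro group at C-5; a fluoro group at C-7.
Substituent prefixes are cited in alphabetical order (multiplying prefixes like di-/tri- are ignored for ordering).
Assembling the pieces gives 5-chloro-7-fluorooctanal.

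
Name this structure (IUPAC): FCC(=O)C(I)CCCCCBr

8-bromo-1-fluoro-3-iodooctan-2-one

The longest carbon chain that includes the carbonyl has 8 carbons, so the parent hydride is octane.
The principal characteristic group is a ketone (C=O on an internal carbon), named with the suffix -one.
Number the chain so that numbering from this end puts the carbonyl group at C-2 rather than C-7.
With this numbering: the carbonyl at C-2; a bromo group at C-8; a fluoro group at C-1; an iodo group at C-3.
The substituents are ordered alphabetically, ignoring any di-/tri- multipliers.
The name is 8-bromo-1-fluoro-3-iodooctan-2-one.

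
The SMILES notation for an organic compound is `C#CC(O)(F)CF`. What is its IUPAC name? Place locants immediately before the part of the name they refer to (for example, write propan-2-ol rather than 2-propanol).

1,2-difluorobut-3-yn-2-ol

Counting along the main chain through the –OH group and the multiple bond gives 4 carbons: the parent is butane.
An alcohol (–OH) is the principal characteristic group, giving the suffix -ol.
There is one C≡C triple bond, indicated by the ending -yne.
Choose the numbering such that numbering from this end puts the hydroxyl group at C-2 rather than C-3.
With this numbering: the hydroxyl at C-2; the triple bond between C-3 and C-4; fluoro groups at C-1 and C-2.
Assembling the pieces gives 1,2-difluorobut-3-yn-2-ol.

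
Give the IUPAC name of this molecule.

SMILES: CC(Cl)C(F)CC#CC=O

The longest chain bearing the –CHO group and the multiple bond is 7 carbons long (heptane).
The highest-priority functional group is an aldehyde (terminal –CHO), so the name ends in -al.
There is one C≡C triple bond, indicated by the ending -yne.
The numbering direction is chosen so that the aldehyde carbon is C-1 by definition.
With this numbering: the triple bond between C-2 and C-3; a chloro group at C-6; a fluoro group at C-5.
The substituents are ordered alphabetically, ignoring any di-/tri- multipliers.
Assembling the pieces gives 6-chloro-5-fluorohept-2-ynal.

6-chloro-5-fluorohept-2-ynal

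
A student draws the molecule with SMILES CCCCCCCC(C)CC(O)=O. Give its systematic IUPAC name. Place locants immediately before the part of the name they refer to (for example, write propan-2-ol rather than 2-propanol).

The longest carbon chain that includes the –COOH group has 10 carbons, so the parent hydride is decane.
The highest-priority functional group is a carboxylic acid (terminal –COOH), so the name ends in -oic acid.
Number the chain so that the carboxylic acid carbon is C-1 by definition.
With this numbering: a methyl group at C-3.
The name is 3-methyldecanoic acid.

3-methyldecanoic acid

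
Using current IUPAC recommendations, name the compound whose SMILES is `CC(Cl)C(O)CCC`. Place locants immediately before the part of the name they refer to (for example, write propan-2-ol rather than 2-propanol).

Counting along the main chain through the –OH group gives 6 carbons: the parent is hexane.
The principal characteristic group is an alcohol (–OH), named with the suffix -ol.
Number the chain so that numbering from this end puts the hydroxyl group at C-3 rather than C-4.
With this numbering: the hydroxyl at C-3; a chloro group at C-2.
Putting it together: 2-chlorohexan-3-ol.

2-chlorohexan-3-ol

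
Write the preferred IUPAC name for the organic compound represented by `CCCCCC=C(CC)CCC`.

The longest carbon chain that includes the multiple bond has 10 carbons, so the parent hydride is decane.
A C=C double bond in the chain gives the infix -ene-.
The numbering direction is chosen so that numbering from this end puts the double bond at C-4 rather than C-6.
With this numbering: the double bond between C-4 and C-5; an ethyl group at C-4.
The name is 4-ethyldec-4-ene.

4-ethyldec-4-ene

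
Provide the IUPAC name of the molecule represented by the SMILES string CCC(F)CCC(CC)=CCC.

4-ethyl-7-fluoronon-3-ene

Counting along the main chain through the multiple bond gives 9 carbons: the parent is nonane.
A C=C double bond in the chain gives the infix -ene-.
Choose the numbering such that numbering from this end puts the double bond at C-3 rather than C-6.
That gives the double bond between C-3 and C-4; an ethyl group at C-4; a fluoro group at C-7.
Substituent prefixes are cited in alphabetical order (multiplying prefixes like di-/tri- are ignored for ordering).
Putting it together: 4-ethyl-7-fluoronon-3-ene.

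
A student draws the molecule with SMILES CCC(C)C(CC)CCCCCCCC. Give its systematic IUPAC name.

4-ethyl-3-methyldodecane

The longest carbon chain is 12 atoms: the parent is dodecane.
The numbering direction is chosen so that the substituent locant set {3,4} is lower than {9,10} at the first point of difference.
That gives an ethyl group at C-4; a methyl group at C-3.
The substituents are ordered alphabetically, ignoring any di-/tri- multipliers.
Assembling the pieces gives 4-ethyl-3-methyldodecane.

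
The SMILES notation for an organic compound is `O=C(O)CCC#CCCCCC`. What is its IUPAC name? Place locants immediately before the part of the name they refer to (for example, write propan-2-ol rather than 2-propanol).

dec-4-ynoic acid

The longest chain bearing the –COOH group and the multiple bond is 10 carbons long (decane).
The principal characteristic group is a carboxylic acid (terminal –COOH), named with the suffix -oic acid.
A C≡C triple bond in the chain gives the infix -yne-.
The numbering direction is chosen so that the carboxylic acid carbon is C-1 by definition.
This places the triple bond between C-4 and C-5.
Putting it together: dec-4-ynoic acid.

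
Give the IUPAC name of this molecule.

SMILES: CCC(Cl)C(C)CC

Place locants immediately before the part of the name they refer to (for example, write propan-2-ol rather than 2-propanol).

The longest continuous carbon chain has 6 atoms, so the parent hydride is hexane.
The numbering direction is chosen so that the locant sets are identical either way, so the alphabetically earlier chloro substituent takes the lower locant (3 rather than 4).
This places a chloro group at C-3; a methyl group at C-4.
Substituent prefixes are cited in alphabetical order (multiplying prefixes like di-/tri- are ignored for ordering).
Putting it together: 3-chloro-4-methylhexane.

3-chloro-4-methylhexane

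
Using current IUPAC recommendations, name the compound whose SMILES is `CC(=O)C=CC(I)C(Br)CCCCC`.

The longest carbon chain that includes the carbonyl and the multiple bond has 11 carbons, so the parent hydride is undecane.
A ketone (C=O on an internal carbon) is the principal characteristic group, giving the suffix -one.
The chain contains a C=C double bond, so the unsaturation ending is -ene.
Number the chain so that numbering from this end puts the carbonyl group at C-2 rather than C-10.
With this numbering: the carbonyl at C-2; the double bond between C-3 and C-4; a bromo group at C-6; an iodo group at C-5.
The substituents are ordered alphabetically, ignoring any di-/tri- multipliers.
Assembling the pieces gives 6-bromo-5-iodoundec-3-en-2-one.

6-bromo-5-iodoundec-3-en-2-one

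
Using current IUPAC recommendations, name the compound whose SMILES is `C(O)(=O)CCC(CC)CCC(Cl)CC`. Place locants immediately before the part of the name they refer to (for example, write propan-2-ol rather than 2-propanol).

7-chloro-4-ethylnonanoic acid

The longest chain bearing the –COOH group is 9 carbons long (nonane).
The highest-priority functional group is a carboxylic acid (terminal –COOH), so the name ends in -oic acid.
The numbering direction is chosen so that the carboxylic acid carbon is C-1 by definition.
That gives a chloro group at C-7; an ethyl group at C-4.
Substituent prefixes are cited in alphabetical order (multiplying prefixes like di-/tri- are ignored for ordering).
Putting it together: 7-chloro-4-ethylnonanoic acid.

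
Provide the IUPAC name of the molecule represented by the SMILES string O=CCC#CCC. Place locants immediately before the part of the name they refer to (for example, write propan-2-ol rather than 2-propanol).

Counting along the main chain through the –CHO group and the multiple bond gives 6 carbons: the parent is hexane.
The principal characteristic group is an aldehyde (terminal –CHO), named with the suffix -al.
The chain contains a C≡C triple bond, so the unsaturation ending is -yne.
Choose the numbering such that the aldehyde carbon is C-1 by definition.
This places the triple bond between C-3 and C-4.
The name is hex-3-ynal.

hex-3-ynal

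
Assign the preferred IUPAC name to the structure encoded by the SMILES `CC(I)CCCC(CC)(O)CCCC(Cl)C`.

2-chloro-6-ethyl-10-iodoundecan-6-ol

The longest carbon chain that includes the –OH group has 11 carbons, so the parent hydride is undecane.
An alcohol (–OH) is the principal characteristic group, giving the suffix -ol.
Choose the numbering such that the locant sets are identical either way, so the alphabetically earlier chloro substituent takes the lower locant (2 rather than 10).
That gives the hydroxyl at C-6; a chloro group at C-2; an ethyl group at C-6; an iodo group at C-10.
The substituents are ordered alphabetically, ignoring any di-/tri- multipliers.
Putting it together: 2-chloro-6-ethyl-10-iodoundecan-6-ol.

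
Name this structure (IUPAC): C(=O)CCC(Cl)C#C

4-chlorohex-5-ynal

Counting along the main chain through the –CHO group and the multiple bond gives 6 carbons: the parent is hexane.
An aldehyde (terminal –CHO) is the principal characteristic group, giving the suffix -al.
A C≡C triple bond in the chain gives the infix -yne-.
The numbering direction is chosen so that the aldehyde carbon is C-1 by definition.
With this numbering: the triple bond between C-5 and C-6; a chloro group at C-4.
The name is 4-chlorohex-5-ynal.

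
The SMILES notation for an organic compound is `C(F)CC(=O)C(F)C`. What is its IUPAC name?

The longest chain bearing the carbonyl is 5 carbons long (pentane).
The highest-priority functional group is a ketone (C=O on an internal carbon), so the name ends in -one.
The numbering direction is chosen so that the substituent locant set {1,4} is lower than {2,5} at the first point of difference.
That gives the carbonyl at C-3; fluoro groups at C-1 and C-4.
Putting it together: 1,4-difluoropentan-3-one.

1,4-difluoropentan-3-one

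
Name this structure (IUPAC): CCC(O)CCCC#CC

Counting along the main chain through the –OH group and the multiple bond gives 9 carbons: the parent is nonane.
An alcohol (–OH) is the principal characteristic group, giving the suffix -ol.
A C≡C triple bond in the chain gives the infix -yne-.
Number the chain so that numbering from this end puts the hydroxyl group at C-3 rather than C-7.
This places the hydroxyl at C-3; the triple bond between C-7 and C-8.
The name is non-7-yn-3-ol.

non-7-yn-3-ol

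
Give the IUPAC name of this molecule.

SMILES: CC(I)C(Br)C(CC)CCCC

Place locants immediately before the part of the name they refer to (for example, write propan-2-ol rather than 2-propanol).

The parent chain contains 8 carbons (octane).
Number the chain so that the substituent locant set {2,3,4} is lower than {5,6,7} at the first point of difference.
This places a bromo group at C-3; an ethyl group at C-4; an iodo group at C-2.
Prefixes are listed alphabetically: bromo, ethyl, iodo.
Assembling the pieces gives 3-bromo-4-ethyl-2-iodooctane.

3-bromo-4-ethyl-2-iodooctane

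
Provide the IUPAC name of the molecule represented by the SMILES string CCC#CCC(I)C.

The longest carbon chain that includes the multiple bond has 7 carbons, so the parent hydride is heptane.
The chain contains a C≡C triple bond, so the unsaturation ending is -yne.
The numbering direction is chosen so that numbering from this end puts the triple bond at C-3 rather than C-4.
That gives the triple bond between C-3 and C-4; an iodo group at C-6.
Putting it together: 6-iodohept-3-yne.

6-iodohept-3-yne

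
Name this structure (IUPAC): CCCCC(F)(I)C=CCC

5-fluoro-5-iodonon-3-ene

The longest carbon chain that includes the multiple bond has 9 carbons, so the parent hydride is nonane.
There is one C=C double bond, indicated by the ending -ene.
The numbering direction is chosen so that numbering from this end puts the double bond at C-3 rather than C-6.
That gives the double bond between C-3 and C-4; a fluoro group at C-5; an iodo group at C-5.
Substituent prefixes are cited in alphabetical order (multiplying prefixes like di-/tri- are ignored for ordering).
The name is 5-fluoro-5-iodonon-3-ene.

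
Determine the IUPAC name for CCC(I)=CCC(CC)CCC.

6-ethyl-3-iodonon-3-ene

Counting along the main chain through the multiple bond gives 9 carbons: the parent is nonane.
There is one C=C double bond, indicated by the ending -ene.
The numbering direction is chosen so that numbering from this end puts the double bond at C-3 rather than C-6.
With this numbering: the double bond between C-3 and C-4; an ethyl group at C-6; an iodo group at C-3.
Substituent prefixes are cited in alphabetical order (multiplying prefixes like di-/tri- are ignored for ordering).
The name is 6-ethyl-3-iodonon-3-ene.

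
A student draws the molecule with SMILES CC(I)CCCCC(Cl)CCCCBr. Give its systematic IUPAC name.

1-bromo-5-chloro-10-iodoundecane

The parent chain contains 11 carbons (undecane).
Choose the numbering such that the substituent locant set {1,5,10} is lower than {2,7,11} at the first point of difference.
This places a bromo group at C-1; a chloro group at C-5; an iodo group at C-10.
Prefixes are listed alphabetically: bromo, chloro, iodo.
Assembling the pieces gives 1-bromo-5-chloro-10-iodoundecane.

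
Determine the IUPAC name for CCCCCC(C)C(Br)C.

2-bromo-3-methyloctane

The parent chain contains 8 carbons (octane).
The numbering direction is chosen so that the substituent locant set {2,3} is lower than {6,7} at the first point of difference.
With this numbering: a bromo group at C-2; a methyl group at C-3.
Prefixes are listed alphabetically: bromo, methyl.
The name is 2-bromo-3-methyloctane.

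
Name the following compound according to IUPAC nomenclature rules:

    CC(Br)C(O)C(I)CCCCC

The longest chain bearing the –OH group is 9 carbons long (nonane).
The highest-priority functional group is an alcohol (–OH), so the name ends in -ol.
Choose the numbering such that numbering from this end puts the hydroxyl group at C-3 rather than C-7.
With this numbering: the hydroxyl at C-3; a bromo group at C-2; an iodo group at C-4.
The substituents are ordered alphabetically, ignoring any di-/tri- multipliers.
The name is 2-bromo-4-iodononan-3-ol.

2-bromo-4-iodononan-3-ol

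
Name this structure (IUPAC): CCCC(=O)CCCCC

The longest chain bearing the carbonyl is 9 carbons long (nonane).
A ketone (C=O on an internal carbon) is the principal characteristic group, giving the suffix -one.
Choose the numbering such that numbering from this end puts the carbonyl group at C-4 rather than C-6.
That gives the carbonyl at C-4.
The name is nonan-4-one.

nonan-4-one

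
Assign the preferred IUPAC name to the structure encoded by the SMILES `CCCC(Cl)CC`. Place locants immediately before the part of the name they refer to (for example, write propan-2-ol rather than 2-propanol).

3-chlorohexane

The longest carbon chain is 6 atoms: the parent is hexane.
Choose the numbering such that the substituent locant set {3} is lower than {4} at the first point of difference.
This places a chloro group at C-3.
Putting it together: 3-chlorohexane.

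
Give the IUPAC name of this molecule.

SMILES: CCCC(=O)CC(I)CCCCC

6-iodoundecan-4-one

Counting along the main chain through the carbonyl gives 11 carbons: the parent is undecane.
A ketone (C=O on an internal carbon) is the principal characteristic group, giving the suffix -one.
Number the chain so that numbering from this end puts the carbonyl group at C-4 rather than C-8.
With this numbering: the carbonyl at C-4; an iodo group at C-6.
The name is 6-iodoundecan-4-one.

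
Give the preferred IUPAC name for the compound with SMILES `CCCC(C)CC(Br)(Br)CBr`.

1,2,2-tribromo-4-methylheptane

The longest continuous carbon chain has 7 atoms, so the parent hydride is heptane.
Number the chain so that the substituent locant set {1,2,2,4} is lower than {4,6,6,7} at the first point of difference.
With this numbering: bromo groups at C-1 and C-2 (×2); a methyl group at C-4.
Prefixes are listed alphabetically: bromo, methyl.
Assembling the pieces gives 1,2,2-tribromo-4-methylheptane.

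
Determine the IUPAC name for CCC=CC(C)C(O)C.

The longest chain bearing the –OH group and the multiple bond is 7 carbons long (heptane).
An alcohol (–OH) is the principal characteristic group, giving the suffix -ol.
There is one C=C double bond, indicated by the ending -ene.
Number the chain so that numbering from this end puts the hydroxyl group at C-2 rather than C-6.
With this numbering: the hydroxyl at C-2; the double bond between C-4 and C-5; a methyl group at C-3.
The name is 3-methylhept-4-en-2-ol.

3-methylhept-4-en-2-ol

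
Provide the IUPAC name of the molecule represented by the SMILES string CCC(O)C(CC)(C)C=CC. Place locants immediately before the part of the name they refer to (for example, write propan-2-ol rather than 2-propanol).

Counting along the main chain through the –OH group and the multiple bond gives 7 carbons: the parent is heptane.
An alcohol (–OH) is the principal characteristic group, giving the suffix -ol.
A C=C double bond in the chain gives the infix -ene-.
Number the chain so that numbering from this end puts the hydroxyl group at C-3 rather than C-5.
This places the hydroxyl at C-3; the double bond between C-5 and C-6; an ethyl group at C-4; a methyl group at C-4.
The substituents are ordered alphabetically, ignoring any di-/tri- multipliers.
The name is 4-ethyl-4-methylhept-5-en-3-ol.

4-ethyl-4-methylhept-5-en-3-ol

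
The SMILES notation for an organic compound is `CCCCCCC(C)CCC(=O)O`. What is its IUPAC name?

The longest chain bearing the –COOH group is 10 carbons long (decane).
The principal characteristic group is a carboxylic acid (terminal –COOH), named with the suffix -oic acid.
Number the chain so that the carboxylic acid carbon is C-1 by definition.
With this numbering: a methyl group at C-4.
Putting it together: 4-methyldecanoic acid.

4-methyldecanoic acid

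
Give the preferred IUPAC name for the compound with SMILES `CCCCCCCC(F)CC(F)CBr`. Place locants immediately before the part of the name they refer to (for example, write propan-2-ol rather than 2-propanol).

1-bromo-2,4-difluoroundecane

The longest continuous carbon chain has 11 atoms, so the parent hydride is undecane.
The numbering direction is chosen so that the substituent locant set {1,2,4} is lower than {8,10,11} at the first point of difference.
With this numbering: a bromo group at C-1; fluoro groups at C-2 and C-4.
The substituents are ordered alphabetically, ignoring any di-/tri- multipliers.
Putting it together: 1-bromo-2,4-difluoroundecane.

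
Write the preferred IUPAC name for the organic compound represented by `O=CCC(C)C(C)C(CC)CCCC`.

5-ethyl-3,4-dimethylnonanal

Counting along the main chain through the –CHO group gives 9 carbons: the parent is nonane.
The highest-priority functional group is an aldehyde (terminal –CHO), so the name ends in -al.
The numbering direction is chosen so that the aldehyde carbon is C-1 by definition.
That gives an ethyl group at C-5; methyl groups at C-3 and C-4.
The substituents are ordered alphabetically, ignoring any di-/tri- multipliers.
The name is 5-ethyl-3,4-dimethylnonanal.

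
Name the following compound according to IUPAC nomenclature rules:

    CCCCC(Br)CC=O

The longest chain bearing the –CHO group is 7 carbons long (heptane).
The principal characteristic group is an aldehyde (terminal –CHO), named with the suffix -al.
Number the chain so that the aldehyde carbon is C-1 by definition.
That gives a bromo group at C-3.
Putting it together: 3-bromoheptanal.

3-bromoheptanal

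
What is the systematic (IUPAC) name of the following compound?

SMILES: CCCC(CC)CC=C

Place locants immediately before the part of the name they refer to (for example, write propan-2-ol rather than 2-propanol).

The longest carbon chain that includes the multiple bond has 7 carbons, so the parent hydride is heptane.
The chain contains a C=C double bond, so the unsaturation ending is -ene.
Number the chain so that numbering from this end puts the double bond at C-1 rather than C-6.
That gives the double bond between C-1 and C-2; an ethyl group at C-4.
The name is 4-ethylhept-1-ene.

4-ethylhept-1-ene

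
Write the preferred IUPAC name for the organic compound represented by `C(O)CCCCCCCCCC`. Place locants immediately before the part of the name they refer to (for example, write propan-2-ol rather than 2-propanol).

undecan-1-ol

The longest carbon chain that includes the –OH group has 11 carbons, so the parent hydride is undecane.
An alcohol (–OH) is the principal characteristic group, giving the suffix -ol.
Number the chain so that numbering from this end puts the hydroxyl group at C-1 rather than C-11.
That gives the hydroxyl at C-1.
Assembling the pieces gives undecan-1-ol.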